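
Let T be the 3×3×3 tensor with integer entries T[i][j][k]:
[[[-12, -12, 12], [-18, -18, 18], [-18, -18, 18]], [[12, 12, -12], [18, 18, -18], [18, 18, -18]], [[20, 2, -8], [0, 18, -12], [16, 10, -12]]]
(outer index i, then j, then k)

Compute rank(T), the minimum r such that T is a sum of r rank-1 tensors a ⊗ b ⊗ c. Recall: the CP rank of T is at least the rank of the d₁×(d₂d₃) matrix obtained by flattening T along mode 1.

Lower bound: the mode-2 unfolding of T (rows indexed by j, columns by (i,k) = (0,0), (0,1), (0,2), (1,0), (1,1), (1,2), (2,0), (2,1), (2,2)) is [[-12, -12, 12, 12, 12, -12, 20, 2, -8], [-18, -18, 18, 18, 18, -18, 0, 18, -12], [-18, -18, 18, 18, 18, -18, 16, 10, -12]].
There the 2×2 minor on rows j ∈ {0, 1}, columns (i,k) ∈ {(0,0), (2,0)} is det [[-12, 20], [-18, 0]] = 360 ≠ 0, so this unfolding has rank ≥ 2; CP rank is at least every unfolding rank, so rank(T) ≥ 2. (Unfolding ranks only ever bound the CP rank from below — rank(T) can be strictly larger than all of them — so the matching upper bound has to come from an explicit 2-term decomposition.)
Upper bound — finding two terms. Write S_k = T[:,:,k] for the frontal slices: S₀ = [[-12, -18, -18], [12, 18, 18], [20, 0, 16]], S₁ = [[-12, -18, -18], [12, 18, 18], [2, 18, 10]], S₂ = [[12, 18, 18], [-12, -18, -18], [-8, -12, -12]].
If T = a₁ ⊗ b₁ ⊗ c₁ + a₂ ⊗ b₂ ⊗ c₂ then each S_k = c₁[k]·a₁b₁ᵀ + c₂[k]·a₂b₂ᵀ. S₀ and S₁ are linearly independent, so a₁b₁ᵀ and a₂b₂ᵀ must span the same plane of matrices: they are the rank-1 matrices of the form x·S₀ + y·S₁.
The 2×2 minor of x·S₀ + y·S₁ on rows {0,2}, columns {0,1} is 360·x² + 180·xy − 180·y² = 180·(2·x − y)(x + y), vanishing at (x:y) = (1:2) and (1:-1).
M₁ = S₀ + 2·S₁ = [[-36, -54, -54], [36, 54, 54], [24, 36, 36]] = (-6)·(3, -3, -2)(2, 3, 3)ᵀ and M₂ = S₀ − S₁ = [[0, 0, 0], [0, 0, 0], [18, -18, 6]] = 6·(0, 0, 1)(3, -3, 1)ᵀ, so take a₁ = (3, -3, -2), b₁ = (2, 3, 3), a₂ = (0, 0, 1), b₂ = (3, -3, 1).
Each slice is an integer combination of E₁ = a₁b₁ᵀ and E₂ = a₂b₂ᵀ: S₀ = −2·E₁ + 4·E₂, S₁ = −2·E₁ − 2·E₂, S₂ = 2·E₁; reading off coefficients, c₁ = (-2, -2, 2) and c₂ = (4, -2, 0).
Hence T = (3, -3, -2) ⊗ (2, 3, 3) ⊗ (-2, -2, 2) + (0, 0, 1) ⊗ (3, -3, 1) ⊗ (4, -2, 0), so rank(T) ≤ 2.
These bounds meet, so rank(T) = 2.
Check entry T[1,2,2] = -18: (-3)·(3)·(2) + (0)·(1)·(0) = -18.

2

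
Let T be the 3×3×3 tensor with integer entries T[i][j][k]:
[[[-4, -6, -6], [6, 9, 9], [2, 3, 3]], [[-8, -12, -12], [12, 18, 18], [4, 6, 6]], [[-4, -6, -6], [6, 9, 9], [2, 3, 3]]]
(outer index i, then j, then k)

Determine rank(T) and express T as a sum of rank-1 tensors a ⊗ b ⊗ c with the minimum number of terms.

rank(T) = 1

Lower bound: T ≠ 0 (e.g. T[0,0,0] = -4), so rank(T) ≥ 1.
Upper bound: the mode-1 fibre T[:,0,0] = [-4, -8, -4] gives a = (1, 2, 1) (primitive direction); the mode-2 fibre T[0,:,0] = [-4, 6, 2] gives b = (2, -3, -1); then c[k] = T[0,0,k] / (a[0]·b[0]) = [-4, -6, -6] / 2 = (-2, -3, -3).
Expanding (1, 2, 1) ⊗ (2, -3, -1) ⊗ (-2, -3, -3) reproduces all 27 entries of T, so T = (1, 2, 1) ⊗ (2, -3, -1) ⊗ (-2, -3, -3) and rank(T) ≤ 1.
These bounds meet, so rank(T) = 1.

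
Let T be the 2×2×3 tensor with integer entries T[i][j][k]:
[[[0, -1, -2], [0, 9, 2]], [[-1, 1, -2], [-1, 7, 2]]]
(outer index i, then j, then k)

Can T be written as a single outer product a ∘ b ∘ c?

The mode-3 unfolding of T (rows indexed by k, columns by (i,j) = (0,0), (0,1), (1,0), (1,1)) is [[0, 0, -1, -1], [-1, 9, 1, 7], [-2, 2, -2, 2]].
There the 3×3 minor on rows k ∈ {0, 1, 2}, columns (i,j) ∈ {(0,0), (0,1), (1,0)} is det [[0, 0, -1], [-1, 9, 1], [-2, 2, -2]] = -16 ≠ 0, so this unfolding has rank ≥ 3; CP rank is at least every unfolding rank, so rank(T) ≥ 3.
In particular rank(T) ≥ 3 > 1, so T is not rank-1.

No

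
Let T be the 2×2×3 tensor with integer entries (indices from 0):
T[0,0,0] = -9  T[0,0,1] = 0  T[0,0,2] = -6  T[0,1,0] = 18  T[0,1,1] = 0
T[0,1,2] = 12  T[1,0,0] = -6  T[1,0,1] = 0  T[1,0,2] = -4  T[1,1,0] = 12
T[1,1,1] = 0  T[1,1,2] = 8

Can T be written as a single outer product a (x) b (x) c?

If T = a (x) b (x) c then every fibre of T is a multiple of the corresponding factor, so read the factors off the fibres through the nonzero entry T[0,0,0] = -9.
The mode-1 fibre T[:,0,0] = [-9, -6] gives a = [3, 2] (primitive direction); the mode-2 fibre T[0,:,0] = [-9, 18] gives b = [1, -2]; then c[k] = T[0,0,k] / (a[0]·b[0]) = [-9, 0, -6] / 3 = [-3, 0, -2].
Expanding [3, 2] (x) [1, -2] (x) [-3, 0, -2] reproduces all 12 entries of T, so T = [3, 2] (x) [1, -2] (x) [-3, 0, -2] and rank(T) ≤ 1.
Equivalently every frontal slice T[:,:,k] is c[k] times the rank-1 matrix [3, 2] (x) [1, -2]. So T has rank 1 (it is nonzero).

Yes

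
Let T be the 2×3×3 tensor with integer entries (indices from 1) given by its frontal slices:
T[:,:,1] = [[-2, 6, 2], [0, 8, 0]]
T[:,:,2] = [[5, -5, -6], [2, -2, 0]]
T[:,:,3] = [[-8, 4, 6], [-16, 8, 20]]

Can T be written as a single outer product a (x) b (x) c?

No

The mode-3 unfolding of T (rows indexed by k, columns by (i,j) = (1,1), (1,2), (1,3), (2,1), (2,2), (2,3)) is [[-2, 6, 2, 0, 8, 0], [5, -5, -6, 2, -2, 0], [-8, 4, 6, -16, 8, 20]].
There the 3×3 minor on rows k ∈ {1, 2, 3}, columns (i,j) ∈ {(1,1), (1,2), (1,3)} is det [[-2, 6, 2], [5, -5, -6], [-8, 4, 6]] = 80 ≠ 0, so this unfolding has rank ≥ 3; CP rank is at least every unfolding rank, so rank(T) ≥ 3.
In particular rank(T) ≥ 3 > 1, so T is not rank-1.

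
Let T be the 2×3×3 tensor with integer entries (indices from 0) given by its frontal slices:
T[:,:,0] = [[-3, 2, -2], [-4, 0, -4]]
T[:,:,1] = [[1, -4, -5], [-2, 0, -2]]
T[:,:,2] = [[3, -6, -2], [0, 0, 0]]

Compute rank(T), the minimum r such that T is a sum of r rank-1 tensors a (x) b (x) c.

3

Lower bound: the mode-3 unfolding of T (rows indexed by k, columns by (i,j) = (0,0), (0,1), (0,2), (1,0), (1,1), (1,2)) is [[-3, 2, -2, -4, 0, -4], [1, -4, -5, -2, 0, -2], [3, -6, -2, 0, 0, 0]].
There the 3×3 minor on rows k ∈ {0, 1, 2}, columns (i,j) ∈ {(0,0), (0,1), (0,2)} is det [[-3, 2, -2], [1, -4, -5], [3, -6, -2]] = 28 ≠ 0, so this unfolding has rank ≥ 3; CP rank is at least every unfolding rank, so rank(T) ≥ 3. (Flattening ranks never certify an upper bound on CP rank; for that we must actually write T with 3 rank-1 terms.)
Upper bound: T is a sum of 3 rank-1 terms, T = [1, 0] (x) [1, -2, -1] (x) [0, 4, 2] + [1, 0] (x) [1, -2, 0] (x) [-1, -2, 1] + [1, 2] (x) [1, 0, 1] (x) [-2, -1, 0] (one valid choice — decompositions are not unique — normalised so each a, b is primitive with positive first nonzero entry; check it by expanding all entries), so rank(T) ≤ 3.
These bounds meet, so rank(T) = 3.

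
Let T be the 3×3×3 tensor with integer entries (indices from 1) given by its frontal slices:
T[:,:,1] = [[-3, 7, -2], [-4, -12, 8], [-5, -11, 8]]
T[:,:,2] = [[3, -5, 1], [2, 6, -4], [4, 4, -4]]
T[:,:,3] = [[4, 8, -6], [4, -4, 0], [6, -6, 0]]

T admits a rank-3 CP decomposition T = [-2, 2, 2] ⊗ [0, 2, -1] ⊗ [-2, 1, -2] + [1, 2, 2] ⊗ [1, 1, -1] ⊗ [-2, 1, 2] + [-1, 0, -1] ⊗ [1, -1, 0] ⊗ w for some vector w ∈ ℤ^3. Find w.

w = [1, -2, -2]

Subtract the known terms from T to get the rank-1 residual R = [-1, 0, -1] ⊗ [1, -1, 0] ⊗ w, so R[i,j,k] = a[i]·b[j]·w[k]. Pick indices with nonzero a[1]·b[1] = (-1)·(1) = -1. Only the fibre through (1,1,·) is needed: R[1,1,:] = T[1,1,:] − Σₗ aₗ[1]bₗ[1]cₗ = [-3, 3, 4] − (-2)·(0)·[-2, 1, -2] − (1)·(1)·[-2, 1, 2] = [-1, 2, 2]. Then w[k] = R[1,1,k] / -1 for each k, giving w = [-1, 2, 2] / -1 = [1, -2, -2].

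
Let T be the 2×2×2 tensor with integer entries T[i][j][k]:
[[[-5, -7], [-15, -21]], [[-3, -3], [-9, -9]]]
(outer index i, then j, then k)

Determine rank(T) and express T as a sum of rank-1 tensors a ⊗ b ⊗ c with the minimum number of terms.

Lower bound: in the mode-1 unfolding of T (rows indexed by i, columns by (j,k)) the 2×2 minor on rows i ∈ {0, 1}, columns (j,k) ∈ {(0,0), (0,1)} is det [[-5, -7], [-3, -3]] = -6 ≠ 0, so that unfolding has rank ≥ 2 and hence rank(T) ≥ 2 (CP rank is at least every unfolding rank, though it can be larger).
Upper bound: T[:,j,:] = b[j]·M for every slice, with b = [1, 3] and M = [[-5, -7], [-3, -3]] (rows i, columns k).
Splitting M by its rows (i = 0, 1), M = [1, 0][-5, -7]ᵀ + [0, 1][-3, -3]ᵀ.
Hence T = [1, 0] ⊗ [1, 3] ⊗ [-5, -7] + [0, 1] ⊗ [1, 3] ⊗ [-3, -3], so rank(T) ≤ 2.
These bounds meet, so rank(T) = 2.

rank(T) = 2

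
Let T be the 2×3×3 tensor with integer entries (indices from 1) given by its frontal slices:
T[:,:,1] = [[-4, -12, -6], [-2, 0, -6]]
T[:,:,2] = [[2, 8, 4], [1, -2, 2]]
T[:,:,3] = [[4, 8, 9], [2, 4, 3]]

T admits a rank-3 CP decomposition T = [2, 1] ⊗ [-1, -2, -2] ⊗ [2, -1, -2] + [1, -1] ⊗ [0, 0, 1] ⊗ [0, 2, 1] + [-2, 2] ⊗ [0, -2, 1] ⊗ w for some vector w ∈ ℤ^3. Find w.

w = [-1, 1, 0]

Subtract the known terms from T to get the rank-1 residual R = [-2, 2] ⊗ [0, -2, 1] ⊗ w, so R[i,j,k] = a[i]·b[j]·w[k]. Pick indices with nonzero a[1]·b[2] = (-2)·(-2) = 4. Only the fibre through (1,2,·) is needed: R[1,2,:] = T[1,2,:] − Σₗ aₗ[1]bₗ[2]cₗ = [-12, 8, 8] − (2)·(-2)·[2, -1, -2] − (1)·(0)·[0, 2, 1] = [-4, 4, 0]. Then w[k] = R[1,2,k] / 4 for each k, giving w = [-4, 4, 0] / 4 = [-1, 1, 0].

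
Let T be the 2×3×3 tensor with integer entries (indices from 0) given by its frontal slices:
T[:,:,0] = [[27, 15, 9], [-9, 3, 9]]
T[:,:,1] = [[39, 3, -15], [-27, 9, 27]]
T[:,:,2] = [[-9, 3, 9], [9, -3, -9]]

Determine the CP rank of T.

2

Lower bound: the mode-3 unfolding of T (rows indexed by k, columns by (i,j) = (0,0), (0,1), (0,2), (1,0), (1,1), (1,2)) is [[27, 15, 9, -9, 3, 9], [39, 3, -15, -27, 9, 27], [-9, 3, 9, 9, -3, -9]].
There the 2×2 minor on rows k ∈ {0, 1}, columns (i,j) ∈ {(0,0), (0,1)} is det [[27, 15], [39, 3]] = -504 ≠ 0, so this unfolding has rank ≥ 2; CP rank is at least every unfolding rank, so rank(T) ≥ 2. (This is only a lower bound: in general the CP rank may exceed every unfolding rank, so we still need to exhibit 2 rank-1 terms summing to T.)
Upper bound — finding two terms. Write S_k = T[:,:,k] for the frontal slices: S₀ = [[27, 15, 9], [-9, 3, 9]], S₁ = [[39, 3, -15], [-27, 9, 27]], S₂ = [[-9, 3, 9], [9, -3, -9]].
If T = a₁ ⊗ b₁ ⊗ c₁ + a₂ ⊗ b₂ ⊗ c₂ then each S_k = c₁[k]·a₁b₁ᵀ + c₂[k]·a₂b₂ᵀ. S₀ and S₁ are linearly independent, so a₁b₁ᵀ and a₂b₂ᵀ must span the same plane of matrices: they are the rank-1 matrices of the form x·S₀ + y·S₁.
The 2×2 minor of x·S₀ + y·S₁ on rows {0,1}, columns {0,1} is 216·x² + 792·xy + 432·y² = 72·(x + 3·y)(3·x + 2·y), vanishing at (x:y) = (3:-1) and (2:-3).
M₁ = 3·S₀ − S₁ = [[42, 42, 42], [0, 0, 0]] = 42·[1, 0][1, 1, 1]ᵀ and M₂ = 2·S₀ − 3·S₁ = [[-63, 21, 63], [63, -21, -63]] = (-21)·[1, -1][3, -1, -3]ᵀ, so take a₁ = [1, 0], b₁ = [1, 1, 1], a₂ = [1, -1], b₂ = [3, -1, -3].
Each slice is an integer combination of E₁ = a₁b₁ᵀ and E₂ = a₂b₂ᵀ: S₀ = 18·E₁ + 3·E₂, S₁ = 12·E₁ + 9·E₂, S₂ = −3·E₂; reading off coefficients, c₁ = [18, 12, 0] and c₂ = [3, 9, -3].
Hence T = [1, 0] ⊗ [1, 1, 1] ⊗ [18, 12, 0] + [1, -1] ⊗ [3, -1, -3] ⊗ [3, 9, -3], so rank(T) ≤ 2.
These bounds meet, so rank(T) = 2.
Check entry T[0,2,0] = 9: (1)·(1)·(18) + (1)·(-3)·(3) = 9.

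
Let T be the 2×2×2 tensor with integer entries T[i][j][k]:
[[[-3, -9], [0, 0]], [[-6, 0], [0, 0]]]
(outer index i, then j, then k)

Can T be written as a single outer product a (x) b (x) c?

The mode-1 unfolding of T (rows indexed by i, columns by (j,k) = (0,0), (0,1), (1,0), (1,1)) is [[-3, -9, 0, 0], [-6, 0, 0, 0]].
There the 2×2 minor on rows i ∈ {0, 1}, columns (j,k) ∈ {(0,0), (0,1)} is det [[-3, -9], [-6, 0]] = -54 ≠ 0, so this unfolding has rank ≥ 2; CP rank is at least every unfolding rank, so rank(T) ≥ 2.
In particular rank(T) ≥ 2 > 1, so T is not rank-1.

No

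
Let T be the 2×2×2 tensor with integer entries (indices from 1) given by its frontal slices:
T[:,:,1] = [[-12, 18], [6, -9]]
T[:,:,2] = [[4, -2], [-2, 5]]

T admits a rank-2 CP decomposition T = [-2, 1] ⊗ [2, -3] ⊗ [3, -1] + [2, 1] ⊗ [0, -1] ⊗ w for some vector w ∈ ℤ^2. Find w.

Subtract the known terms from T to get the rank-1 residual R = [2, 1] ⊗ [0, -1] ⊗ w, so R[i,j,k] = a[i]·b[j]·w[k]. Pick indices with nonzero a[1]·b[2] = (2)·(-1) = -2. Only the fibre through (1,2,·) is needed: R[1,2,:] = T[1,2,:] − Σₗ aₗ[1]bₗ[2]cₗ = [18, -2] − (-2)·(-3)·[3, -1] = [0, 4]. Then w[k] = R[1,2,k] / -2 for each k, giving w = [0, 4] / -2 = [0, -2].

w = [0, -2]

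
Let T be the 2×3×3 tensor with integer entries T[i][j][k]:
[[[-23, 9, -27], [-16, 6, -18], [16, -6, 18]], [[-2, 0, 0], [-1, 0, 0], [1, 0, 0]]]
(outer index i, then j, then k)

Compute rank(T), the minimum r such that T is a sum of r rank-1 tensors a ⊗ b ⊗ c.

2

Lower bound: the mode-2 unfolding of T (rows indexed by j, columns by (i,k) = (0,0), (0,1), (0,2), (1,0), (1,1), (1,2)) is [[-23, 9, -27, -2, 0, 0], [-16, 6, -18, -1, 0, 0], [16, -6, 18, 1, 0, 0]].
There the 2×2 minor on rows j ∈ {0, 1}, columns (i,k) ∈ {(0,0), (0,1)} is det [[-23, 9], [-16, 6]] = 6 ≠ 0, so this unfolding has rank ≥ 2; CP rank is at least every unfolding rank, so rank(T) ≥ 2. (This is only a lower bound: in general the CP rank may exceed every unfolding rank, so we still need to exhibit 2 rank-1 terms summing to T.)
Upper bound — finding two terms. Write S_k = T[:,:,k] for the frontal slices: S₀ = [[-23, -16, 16], [-2, -1, 1]], S₁ = [[9, 6, -6], [0, 0, 0]], S₂ = [[-27, -18, 18], [0, 0, 0]].
If T = a₁ ⊗ b₁ ⊗ c₁ + a₂ ⊗ b₂ ⊗ c₂ then each S_k = c₁[k]·a₁b₁ᵀ + c₂[k]·a₂b₂ᵀ. S₀ and S₁ are linearly independent, so a₁b₁ᵀ and a₂b₂ᵀ must span the same plane of matrices: they are the rank-1 matrices of the form x·S₀ + y·S₁.
The 2×2 minor of x·S₀ + y·S₁ on rows {0,1}, columns {0,1} is −9·x² + 3·xy = (-3)·(3·x − y)(x), vanishing at (x:y) = (1:3) and (0:1).
M₁ = S₀ + 3·S₁ = [[4, 2, -2], [-2, -1, 1]] = (2, -1)(2, 1, -1)ᵀ and M₂ = S₁ = [[9, 6, -6], [0, 0, 0]] = 3·(1, 0)(3, 2, -2)ᵀ, so take a₁ = (2, -1), b₁ = (2, 1, -1), a₂ = (1, 0), b₂ = (3, 2, -2).
Each slice is an integer combination of E₁ = a₁b₁ᵀ and E₂ = a₂b₂ᵀ: S₀ = E₁ − 9·E₂, S₁ = 3·E₂, S₂ = −9·E₂; reading off coefficients, c₁ = (1, 0, 0) and c₂ = (-9, 3, -9).
Hence T = (2, -1) ⊗ (2, 1, -1) ⊗ (1, 0, 0) + (1, 0) ⊗ (3, 2, -2) ⊗ (-9, 3, -9), so rank(T) ≤ 2.
These bounds meet, so rank(T) = 2.
Check entry T[1,1,1] = 0: (-1)·(1)·(0) + (0)·(2)·(3) = 0.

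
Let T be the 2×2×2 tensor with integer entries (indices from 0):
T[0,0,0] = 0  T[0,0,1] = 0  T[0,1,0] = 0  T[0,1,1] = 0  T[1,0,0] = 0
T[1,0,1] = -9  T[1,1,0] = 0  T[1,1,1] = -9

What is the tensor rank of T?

Lower bound: T ≠ 0 (e.g. T[1,0,1] = -9), so rank(T) ≥ 1.
Upper bound: if T = a ⊗ b ⊗ c then every fibre of T is a multiple of the corresponding factor, so read the factors off the fibres through the nonzero entry T[1,0,1] = -9.
The mode-1 fibre T[:,0,1] = [0, -9] gives a = [0, 1] (primitive direction); the mode-2 fibre T[1,:,1] = [-9, -9] gives b = [1, 1]; then c[k] = T[1,0,k] / (a[1]·b[0]) = [0, -9] / 1 = [0, -9].
Expanding [0, 1] ⊗ [1, 1] ⊗ [0, -9] reproduces all 8 entries of T, so T = [0, 1] ⊗ [1, 1] ⊗ [0, -9] and rank(T) ≤ 1.
These bounds meet, so rank(T) = 1.

1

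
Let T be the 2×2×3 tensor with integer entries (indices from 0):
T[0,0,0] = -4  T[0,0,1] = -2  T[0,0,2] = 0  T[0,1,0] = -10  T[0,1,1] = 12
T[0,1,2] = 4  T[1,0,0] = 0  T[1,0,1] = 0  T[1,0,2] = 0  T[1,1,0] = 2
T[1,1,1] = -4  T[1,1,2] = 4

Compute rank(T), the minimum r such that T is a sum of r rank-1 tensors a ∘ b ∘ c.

3

Lower bound: the mode-3 unfolding of T (rows indexed by k, columns by (i,j) = (0,0), (0,1), (1,0), (1,1)) is [[-4, -10, 0, 2], [-2, 12, 0, -4], [0, 4, 0, 4]].
There the 3×3 minor on rows k ∈ {0, 1, 2}, columns (i,j) ∈ {(0,0), (0,1), (1,1)} is det [[-4, -10, 2], [-2, 12, -4], [0, 4, 4]] = -352 ≠ 0, so this unfolding has rank ≥ 3; CP rank is at least every unfolding rank, so rank(T) ≥ 3. (Unfolding ranks only ever bound the CP rank from below — rank(T) can be strictly larger than all of them — so the matching upper bound has to come from an explicit 3-term decomposition.)
Upper bound: T is a sum of 3 rank-1 terms, T = (1, -1) ∘ (0, 1) ∘ (-2, 4, -4) + (1, 0) ∘ (0, 1) ∘ (-8, 8, 8) + (1, 0) ∘ (1, 0) ∘ (-4, -2, 0) (one valid choice — decompositions are not unique — normalised so each a, b is primitive with positive first nonzero entry; check it by expanding all entries), so rank(T) ≤ 3.
These bounds meet, so rank(T) = 3.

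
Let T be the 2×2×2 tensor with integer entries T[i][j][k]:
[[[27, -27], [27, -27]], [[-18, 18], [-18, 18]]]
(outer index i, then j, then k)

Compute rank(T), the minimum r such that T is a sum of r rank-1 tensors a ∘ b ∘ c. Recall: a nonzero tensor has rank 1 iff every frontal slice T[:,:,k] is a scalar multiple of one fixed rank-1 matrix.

Lower bound: T ≠ 0 (e.g. T[0,0,0] = 27), so rank(T) ≥ 1.
Upper bound: if T = a ∘ b ∘ c then every fibre of T is a multiple of the corresponding factor, so read the factors off the fibres through the nonzero entry T[0,0,0] = 27.
The mode-1 fibre T[:,0,0] = [27, -18] gives a = (3, -2) (primitive direction); the mode-2 fibre T[0,:,0] = [27, 27] gives b = (1, 1); then c[k] = T[0,0,k] / (a[0]·b[0]) = [27, -27] / 3 = (9, -9).
Expanding (3, -2) ∘ (1, 1) ∘ (9, -9) reproduces all 8 entries of T, so T = (3, -2) ∘ (1, 1) ∘ (9, -9) and rank(T) ≤ 1.
These bounds meet, so rank(T) = 1.

1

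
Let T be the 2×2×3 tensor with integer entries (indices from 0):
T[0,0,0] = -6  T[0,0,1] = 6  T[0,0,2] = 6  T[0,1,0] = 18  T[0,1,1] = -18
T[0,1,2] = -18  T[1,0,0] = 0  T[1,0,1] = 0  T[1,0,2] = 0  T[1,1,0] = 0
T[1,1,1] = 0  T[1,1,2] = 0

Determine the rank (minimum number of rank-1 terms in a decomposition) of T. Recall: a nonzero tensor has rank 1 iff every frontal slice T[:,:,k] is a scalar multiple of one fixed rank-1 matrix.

1

Lower bound: T ≠ 0 (e.g. T[0,0,0] = -6), so rank(T) ≥ 1.
Upper bound: the mode-1 fibre T[:,0,0] = [-6, 0] gives a = [1, 0] (primitive direction); the mode-2 fibre T[0,:,0] = [-6, 18] gives b = [1, -3]; then c[k] = T[0,0,k] / (a[0]·b[0]) = [-6, 6, 6] / 1 = [-6, 6, 6].
Expanding [1, 0] ⊗ [1, -3] ⊗ [-6, 6, 6] reproduces all 12 entries of T, so T = [1, 0] ⊗ [1, -3] ⊗ [-6, 6, 6] and rank(T) ≤ 1.
These bounds meet, so rank(T) = 1.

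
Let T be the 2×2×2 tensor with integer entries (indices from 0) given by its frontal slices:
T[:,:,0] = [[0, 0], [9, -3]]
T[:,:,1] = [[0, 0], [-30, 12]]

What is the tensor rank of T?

Lower bound: the mode-2 unfolding of T (rows indexed by j, columns by (i,k) = (0,0), (0,1), (1,0), (1,1)) is [[0, 0, 9, -30], [0, 0, -3, 12]].
There the 2×2 minor on rows j ∈ {0, 1}, columns (i,k) ∈ {(1,0), (1,1)} is det [[9, -30], [-3, 12]] = 18 ≠ 0, so this unfolding has rank ≥ 2; CP rank is at least every unfolding rank, so rank(T) ≥ 2. (Unfolding ranks only ever bound the CP rank from below — rank(T) can be strictly larger than all of them — so the matching upper bound has to come from an explicit 2-term decomposition.)
Upper bound — finding two terms. Every mode-1 slice of T is a multiple of one matrix: T[i,:,:] = a[i]·M with a = [0, 1] and M = [[9, -30], [-3, 12]] (rows indexed by j, columns by k). So it suffices to write M as a sum of two rank-1 matrices.
Splitting M by its rows (j = 0, 1), M = [1, 0][9, -30]ᵀ + [0, 1][-3, 12]ᵀ.
Hence T = [0, 1] ∘ [1, 0] ∘ [9, -30] + [0, 1] ∘ [0, 1] ∘ [-3, 12], so rank(T) ≤ 2.
These bounds meet, so rank(T) = 2.
Check entry T[0,1,1] = 0: (0)·(0)·(-30) + (0)·(1)·(12) = 0.

2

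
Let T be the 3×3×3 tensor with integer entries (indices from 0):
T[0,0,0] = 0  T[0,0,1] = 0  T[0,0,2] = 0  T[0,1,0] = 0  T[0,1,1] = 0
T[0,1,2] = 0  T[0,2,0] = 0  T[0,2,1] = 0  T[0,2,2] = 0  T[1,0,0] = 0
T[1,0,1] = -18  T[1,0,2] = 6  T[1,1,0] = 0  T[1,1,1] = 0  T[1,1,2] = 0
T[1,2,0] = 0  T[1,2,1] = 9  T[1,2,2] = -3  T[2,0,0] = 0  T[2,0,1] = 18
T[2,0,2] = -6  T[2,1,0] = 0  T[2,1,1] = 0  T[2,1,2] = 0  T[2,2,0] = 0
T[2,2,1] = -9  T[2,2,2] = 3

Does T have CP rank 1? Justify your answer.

If T = a ⊗ b ⊗ c then every fibre of T is a multiple of the corresponding factor, so read the factors off the fibres through the nonzero entry T[1,0,1] = -18.
The mode-1 fibre T[:,0,1] = [0, -18, 18] gives a = (0, 1, -1) (primitive direction); the mode-2 fibre T[1,:,1] = [-18, 0, 9] gives b = (2, 0, -1); then c[k] = T[1,0,k] / (a[1]·b[0]) = [0, -18, 6] / 2 = (0, -9, 3).
Expanding (0, 1, -1) ⊗ (2, 0, -1) ⊗ (0, -9, 3) reproduces all 27 entries of T, so T = (0, 1, -1) ⊗ (2, 0, -1) ⊗ (0, -9, 3) and rank(T) ≤ 1.
Equivalently every frontal slice T[:,:,k] is c[k] times the rank-1 matrix (0, 1, -1) ⊗ (2, 0, -1). So T has rank 1 (it is nonzero).

Yes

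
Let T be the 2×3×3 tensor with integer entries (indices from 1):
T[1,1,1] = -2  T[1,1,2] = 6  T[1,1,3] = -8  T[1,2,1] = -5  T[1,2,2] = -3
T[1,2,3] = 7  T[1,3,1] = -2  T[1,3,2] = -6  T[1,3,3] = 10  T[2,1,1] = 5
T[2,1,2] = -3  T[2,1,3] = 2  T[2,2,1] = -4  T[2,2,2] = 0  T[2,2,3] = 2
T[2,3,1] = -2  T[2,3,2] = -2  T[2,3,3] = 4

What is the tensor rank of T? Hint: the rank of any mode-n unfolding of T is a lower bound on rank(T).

3

Lower bound: in the mode-2 unfolding of T (rows indexed by j, columns by (i,k)) the 3×3 minor on rows j ∈ {1, 2, 3}, columns (i,k) ∈ {(1,1), (1,2), (2,1)} is det [[-2, 6, 5], [-5, -3, -4], [-2, -6, -2]] = 144 ≠ 0, so that unfolding has rank ≥ 3 and hence rank(T) ≥ 3 (CP rank is at least every unfolding rank, though it can be larger).
Upper bound: T is a sum of 3 rank-1 terms, T = [1, -2] ⊗ [2, -1, 0] ⊗ [-1, 1, -1] + [1, 0] ⊗ [1, 1, -1] ⊗ [-2, 2, -2] + [2, 1] ⊗ [1, -2, -2] ⊗ [1, 1, -2] (one valid choice — decompositions are not unique — normalised so each a, b is primitive with positive first nonzero entry; check it by expanding all entries), so rank(T) ≤ 3.
These bounds meet, so rank(T) = 3.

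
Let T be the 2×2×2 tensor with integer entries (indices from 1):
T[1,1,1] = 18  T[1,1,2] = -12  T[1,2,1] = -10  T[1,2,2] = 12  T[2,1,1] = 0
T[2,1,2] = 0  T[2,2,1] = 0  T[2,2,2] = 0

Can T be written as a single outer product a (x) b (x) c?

The mode-2 unfolding of T (rows indexed by j, columns by (i,k) = (1,1), (1,2), (2,1), (2,2)) is [[18, -12, 0, 0], [-10, 12, 0, 0]].
There the 2×2 minor on rows j ∈ {1, 2}, columns (i,k) ∈ {(1,1), (1,2)} is det [[18, -12], [-10, 12]] = 96 ≠ 0, so this unfolding has rank ≥ 2; CP rank is at least every unfolding rank, so rank(T) ≥ 2.
In particular rank(T) ≥ 2 > 1, so T is not rank-1.

No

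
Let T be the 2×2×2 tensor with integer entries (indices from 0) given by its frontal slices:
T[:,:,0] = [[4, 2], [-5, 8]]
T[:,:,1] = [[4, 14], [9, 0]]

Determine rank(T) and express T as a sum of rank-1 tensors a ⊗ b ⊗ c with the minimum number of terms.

Lower bound: the mode-2 unfolding of T (rows indexed by j, columns by (i,k) = (0,0), (0,1), (1,0), (1,1)) is [[4, 4, -5, 9], [2, 14, 8, 0]].
There the 2×2 minor on rows j ∈ {0, 1}, columns (i,k) ∈ {(0,0), (0,1)} is det [[4, 4], [2, 14]] = 48 ≠ 0, so this unfolding has rank ≥ 2; CP rank is at least every unfolding rank, so rank(T) ≥ 2. (Flattening ranks never certify an upper bound on CP rank; for that we must actually write T with 2 rank-1 terms.)
Upper bound — finding two terms. Write S_k = T[:,:,k] for the frontal slices: S₀ = [[4, 2], [-5, 8]], S₁ = [[4, 14], [9, 0]].
If T = a₁ ⊗ b₁ ⊗ c₁ + a₂ ⊗ b₂ ⊗ c₂ then each S_k = c₁[k]·a₁b₁ᵀ + c₂[k]·a₂b₂ᵀ. S₀ and S₁ are linearly independent, so a₁b₁ᵀ and a₂b₂ᵀ must span the same plane of matrices: they are the rank-1 matrices of the form x·S₀ + y·S₁.
det(x·S₀ + y·S₁) is 42·x² + 84·xy − 126·y² = 42·(x + 3·y)(x − y), vanishing at (x:y) = (3:-1) and (1:1).
M₁ = 3·S₀ − S₁ = [[8, -8], [-24, 24]] = 8·(1, -3)(1, -1)ᵀ and M₂ = S₀ + S₁ = [[8, 16], [4, 8]] = 4·(2, 1)(1, 2)ᵀ, so take a₁ = (1, -3), b₁ = (1, -1), a₂ = (2, 1), b₂ = (1, 2).
Each slice is an integer combination of E₁ = a₁b₁ᵀ and E₂ = a₂b₂ᵀ: S₀ = 2·E₁ + E₂, S₁ = −2·E₁ + 3·E₂; reading off coefficients, c₁ = (2, -2) and c₂ = (1, 3).
Hence T = (1, -3) ⊗ (1, -1) ⊗ (2, -2) + (2, 1) ⊗ (1, 2) ⊗ (1, 3), so rank(T) ≤ 2.
These bounds meet, so rank(T) = 2.

rank(T) = 2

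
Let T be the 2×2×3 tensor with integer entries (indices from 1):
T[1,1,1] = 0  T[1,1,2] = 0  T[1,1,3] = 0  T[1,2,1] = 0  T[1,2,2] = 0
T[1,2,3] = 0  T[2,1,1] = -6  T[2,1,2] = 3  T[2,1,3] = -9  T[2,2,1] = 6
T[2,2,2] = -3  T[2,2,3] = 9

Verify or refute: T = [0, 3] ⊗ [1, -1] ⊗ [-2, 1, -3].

Reconstruct entrywise from the claimed factors. For example, T[1,2,3] = 0 and Σₗ aₗ[1]bₗ[2]cₗ[3] = (0)·(-1)·(-3) = 0; checking all 12 entries, every one matches. The claim holds.

Yes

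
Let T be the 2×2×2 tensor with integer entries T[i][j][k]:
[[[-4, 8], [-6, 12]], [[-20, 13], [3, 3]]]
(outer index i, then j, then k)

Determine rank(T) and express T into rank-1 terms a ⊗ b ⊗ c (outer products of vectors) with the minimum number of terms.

Lower bound: the mode-3 unfolding of T (rows indexed by k, columns by (i,j) = (0,0), (0,1), (1,0), (1,1)) is [[-4, -6, -20, 3], [8, 12, 13, 3]].
There the 2×2 minor on rows k ∈ {0, 1}, columns (i,j) ∈ {(0,0), (1,0)} is det [[-4, -20], [8, 13]] = 108 ≠ 0, so this unfolding has rank ≥ 2; CP rank is at least every unfolding rank, so rank(T) ≥ 2. (Flattening ranks never certify an upper bound on CP rank; for that we must actually write T with 2 rank-1 terms.)
Upper bound — finding two terms. Write S_k = T[:,:,k] for the frontal slices: S₀ = [[-4, -6], [-20, 3]], S₁ = [[8, 12], [13, 3]].
If T = a₁ ⊗ b₁ ⊗ c₁ + a₂ ⊗ b₂ ⊗ c₂ then each S_k = c₁[k]·a₁b₁ᵀ + c₂[k]·a₂b₂ᵀ. S₀ and S₁ are linearly independent, so a₁b₁ᵀ and a₂b₂ᵀ must span the same plane of matrices: they are the rank-1 matrices of the form x·S₀ + y·S₁.
det(x·S₀ + y·S₁) is −132·x² + 330·xy − 132·y² = (-66)·(x − 2·y)(2·x − y), vanishing at (x:y) = (2:1) and (1:2).
M₁ = 2·S₀ + S₁ = [[0, 0], [-27, 9]] = (-9)·[0, 1][3, -1]ᵀ and M₂ = S₀ + 2·S₁ = [[12, 18], [6, 9]] = 3·[2, 1][2, 3]ᵀ, so take a₁ = [0, 1], b₁ = [3, -1], a₂ = [2, 1], b₂ = [2, 3].
Each slice is an integer combination of E₁ = a₁b₁ᵀ and E₂ = a₂b₂ᵀ: S₀ = −6·E₁ − E₂, S₁ = 3·E₁ + 2·E₂; reading off coefficients, c₁ = [-6, 3] and c₂ = [-1, 2].
Hence T = [0, 1] ⊗ [3, -1] ⊗ [-6, 3] + [2, 1] ⊗ [2, 3] ⊗ [-1, 2], so rank(T) ≤ 2.
These bounds meet, so rank(T) = 2.

rank(T) = 2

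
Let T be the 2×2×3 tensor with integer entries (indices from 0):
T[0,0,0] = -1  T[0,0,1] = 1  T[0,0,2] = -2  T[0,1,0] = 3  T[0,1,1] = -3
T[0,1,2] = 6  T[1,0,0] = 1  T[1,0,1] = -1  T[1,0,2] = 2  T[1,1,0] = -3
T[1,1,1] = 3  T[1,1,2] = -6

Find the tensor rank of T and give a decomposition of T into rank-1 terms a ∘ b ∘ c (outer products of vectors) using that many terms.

Lower bound: T ≠ 0 (e.g. T[0,0,0] = -1), so rank(T) ≥ 1.
Upper bound: the mode-1 fibre T[:,0,0] = [-1, 1] gives a = [1, -1] (primitive direction); the mode-2 fibre T[0,:,0] = [-1, 3] gives b = [1, -3]; then c[k] = T[0,0,k] / (a[0]·b[0]) = [-1, 1, -2] / 1 = [-1, 1, -2].
Expanding [1, -1] ∘ [1, -3] ∘ [-1, 1, -2] reproduces all 12 entries of T, so T = [1, -1] ∘ [1, -3] ∘ [-1, 1, -2] and rank(T) ≤ 1.
These bounds meet, so rank(T) = 1.

rank(T) = 1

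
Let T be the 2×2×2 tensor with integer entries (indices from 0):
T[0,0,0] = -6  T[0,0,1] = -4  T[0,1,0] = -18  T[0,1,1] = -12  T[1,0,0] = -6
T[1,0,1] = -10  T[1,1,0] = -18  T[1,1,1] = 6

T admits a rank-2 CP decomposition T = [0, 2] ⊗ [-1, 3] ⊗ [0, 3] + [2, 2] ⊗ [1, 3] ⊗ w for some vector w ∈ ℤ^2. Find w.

w = [-3, -2]

Subtract the known terms from T to get the rank-1 residual R = [2, 2] ⊗ [1, 3] ⊗ w, so R[i,j,k] = a[i]·b[j]·w[k]. Pick indices with nonzero a[0]·b[0] = (2)·(1) = 2. Only the fibre through (0,0,·) is needed: R[0,0,:] = T[0,0,:] − Σₗ aₗ[0]bₗ[0]cₗ = [-6, -4] − (0)·(-1)·[0, 3] = [-6, -4]. Then w[k] = R[0,0,k] / 2 for each k, giving w = [-6, -4] / 2 = [-3, -2].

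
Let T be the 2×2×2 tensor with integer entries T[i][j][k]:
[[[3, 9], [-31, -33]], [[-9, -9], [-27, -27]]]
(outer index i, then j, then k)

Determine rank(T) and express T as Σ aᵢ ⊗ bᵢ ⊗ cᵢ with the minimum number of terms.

Lower bound: the mode-2 unfolding of T (rows indexed by j, columns by (i,k) = (0,0), (0,1), (1,0), (1,1)) is [[3, 9, -9, -9], [-31, -33, -27, -27]].
There the 2×2 minor on rows j ∈ {0, 1}, columns (i,k) ∈ {(0,0), (0,1)} is det [[3, 9], [-31, -33]] = 180 ≠ 0, so this unfolding has rank ≥ 2; CP rank is at least every unfolding rank, so rank(T) ≥ 2. (This is only a lower bound: in general the CP rank may exceed every unfolding rank, so we still need to exhibit 2 rank-1 terms summing to T.)
Upper bound — finding two terms. Write S_k = T[:,:,k] for the frontal slices: S₀ = [[3, -31], [-9, -27]], S₁ = [[9, -33], [-9, -27]].
If T = a₁ ⊗ b₁ ⊗ c₁ + a₂ ⊗ b₂ ⊗ c₂ then each S_k = c₁[k]·a₁b₁ᵀ + c₂[k]·a₂b₂ᵀ. S₀ and S₁ are linearly independent, so a₁b₁ᵀ and a₂b₂ᵀ must span the same plane of matrices: they are the rank-1 matrices of the form x·S₀ + y·S₁.
det(x·S₀ + y·S₁) is −360·x² − 900·xy − 540·y² = (-180)·(2·x + 3·y)(x + y), vanishing at (x:y) = (3:-2) and (1:-1).
M₁ = 3·S₀ − 2·S₁ = [[-9, -27], [-9, -27]] = (-9)·[1, 1][1, 3]ᵀ and M₂ = S₀ − S₁ = [[-6, 2], [0, 0]] = (-2)·[1, 0][3, -1]ᵀ, so take a₁ = [1, 1], b₁ = [1, 3], a₂ = [1, 0], b₂ = [3, -1].
Each slice is an integer combination of E₁ = a₁b₁ᵀ and E₂ = a₂b₂ᵀ: S₀ = −9·E₁ + 4·E₂, S₁ = −9·E₁ + 6·E₂; reading off coefficients, c₁ = [-9, -9] and c₂ = [4, 6].
Hence T = [1, 1] ⊗ [1, 3] ⊗ [-9, -9] + [1, 0] ⊗ [3, -1] ⊗ [4, 6], so rank(T) ≤ 2.
These bounds meet, so rank(T) = 2.

rank(T) = 2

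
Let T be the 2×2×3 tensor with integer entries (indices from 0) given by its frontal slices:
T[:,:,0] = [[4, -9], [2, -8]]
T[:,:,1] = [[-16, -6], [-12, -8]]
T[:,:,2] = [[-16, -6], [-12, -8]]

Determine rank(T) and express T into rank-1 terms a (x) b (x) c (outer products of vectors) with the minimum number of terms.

rank(T) = 2

Lower bound: in the mode-3 unfolding of T (rows indexed by k, columns by (i,j)) the 2×2 minor on rows k ∈ {0, 1}, columns (i,j) ∈ {(0,0), (0,1)} is det [[4, -9], [-16, -6]] = -168 ≠ 0, so that unfolding has rank ≥ 2 and hence rank(T) ≥ 2 (CP rank is at least every unfolding rank, though it can be larger).
Upper bound: with S_k = T[:,:,k], the two rank-1 terms a₁b₁ᵀ, a₂b₂ᵀ are the rank-1 members of the pencil x·S₀ + y·S₁.
det(x·S₀ + y·S₁) is −14·x² + 56·y² = (-14)·(x − 2·y)(x + 2·y), vanishing at (x:y) = (2:1) and (2:-1).
M₁ = 2·S₀ + S₁ = [[-8, -24], [-8, -24]] = (-8)·[1, 1][1, 3]ᵀ and M₂ = 2·S₀ − S₁ = [[24, -12], [16, -8]] = 4·[3, 2][2, -1]ᵀ, so take a₁ = [1, 1], b₁ = [1, 3], a₂ = [3, 2], b₂ = [2, -1].
Each slice is an integer combination of E₁ = a₁b₁ᵀ and E₂ = a₂b₂ᵀ: S₀ = −2·E₁ + E₂, S₁ = −4·E₁ − 2·E₂, S₂ = −4·E₁ − 2·E₂; reading off coefficients, c₁ = [-2, -4, -4] and c₂ = [1, -2, -2].
Hence T = [1, 1] (x) [1, 3] (x) [-2, -4, -4] + [3, 2] (x) [2, -1] (x) [1, -2, -2], so rank(T) ≤ 2.
These bounds meet, so rank(T) = 2.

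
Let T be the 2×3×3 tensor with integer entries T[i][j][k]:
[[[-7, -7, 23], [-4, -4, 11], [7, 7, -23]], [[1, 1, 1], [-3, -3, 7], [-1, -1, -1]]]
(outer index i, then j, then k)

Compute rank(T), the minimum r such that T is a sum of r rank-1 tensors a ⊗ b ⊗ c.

Lower bound: the mode-2 unfolding of T (rows indexed by j, columns by (i,k) = (0,0), (0,1), (0,2), (1,0), (1,1), (1,2)) is [[-7, -7, 23, 1, 1, 1], [-4, -4, 11, -3, -3, 7], [7, 7, -23, -1, -1, -1]].
There the 2×2 minor on rows j ∈ {0, 1}, columns (i,k) ∈ {(0,0), (0,2)} is det [[-7, 23], [-4, 11]] = 15 ≠ 0, so this unfolding has rank ≥ 2; CP rank is at least every unfolding rank, so rank(T) ≥ 2. (This is only a lower bound: in general the CP rank may exceed every unfolding rank, so we still need to exhibit 2 rank-1 terms summing to T.)
Upper bound — finding two terms. Write S_k = T[:,:,k] for the frontal slices: S₀ = [[-7, -4, 7], [1, -3, -1]], S₁ = [[-7, -4, 7], [1, -3, -1]], S₂ = [[23, 11, -23], [1, 7, -1]].
If T = a₁ ⊗ b₁ ⊗ c₁ + a₂ ⊗ b₂ ⊗ c₂ then each S_k = c₁[k]·a₁b₁ᵀ + c₂[k]·a₂b₂ᵀ. S₀ and S₂ are linearly independent, so a₁b₁ᵀ and a₂b₂ᵀ must span the same plane of matrices: they are the rank-1 matrices of the form x·S₀ + y·S₂.
The 2×2 minor of x·S₀ + y·S₂ on rows {0,1}, columns {0,1} is 25·x² − 125·xy + 150·y² = 25·(x − 3·y)(x − 2·y), vanishing at (x:y) = (3:1) and (2:1).
M₁ = 3·S₀ + S₂ = [[2, -1, -2], [4, -2, -4]] = [1, 2][2, -1, -2]ᵀ and M₂ = 2·S₀ + S₂ = [[9, 3, -9], [3, 1, -3]] = [3, 1][3, 1, -3]ᵀ, so take a₁ = [1, 2], b₁ = [2, -1, -2], a₂ = [3, 1], b₂ = [3, 1, -3].
Each slice is an integer combination of E₁ = a₁b₁ᵀ and E₂ = a₂b₂ᵀ: S₀ = E₁ − E₂, S₁ = E₁ − E₂, S₂ = −2·E₁ + 3·E₂; reading off coefficients, c₁ = [1, 1, -2] and c₂ = [-1, -1, 3].
Hence T = [1, 2] ⊗ [2, -1, -2] ⊗ [1, 1, -2] + [3, 1] ⊗ [3, 1, -3] ⊗ [-1, -1, 3], so rank(T) ≤ 2.
These bounds meet, so rank(T) = 2.

2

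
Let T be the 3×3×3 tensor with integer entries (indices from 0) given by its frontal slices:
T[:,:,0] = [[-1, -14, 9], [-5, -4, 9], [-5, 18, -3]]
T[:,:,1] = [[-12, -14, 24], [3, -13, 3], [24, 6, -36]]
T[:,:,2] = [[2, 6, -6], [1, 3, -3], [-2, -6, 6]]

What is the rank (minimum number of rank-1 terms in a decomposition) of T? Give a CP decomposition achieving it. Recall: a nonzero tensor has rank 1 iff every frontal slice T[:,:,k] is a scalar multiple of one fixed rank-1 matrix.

rank(T) = 2

Lower bound: the mode-3 unfolding of T (rows indexed by k, columns by (i,j) = (0,0), (0,1), (0,2), (1,0), (1,1), (1,2), (2,0), (2,1), (2,2)) is [[-1, -14, 9, -5, -4, 9, -5, 18, -3], [-12, -14, 24, 3, -13, 3, 24, 6, -36], [2, 6, -6, 1, 3, -3, -2, -6, 6]].
There the 2×2 minor on rows k ∈ {0, 1}, columns (i,j) ∈ {(0,0), (0,1)} is det [[-1, -14], [-12, -14]] = -154 ≠ 0, so this unfolding has rank ≥ 2; CP rank is at least every unfolding rank, so rank(T) ≥ 2. (Unfolding ranks only ever bound the CP rank from below — rank(T) can be strictly larger than all of them — so the matching upper bound has to come from an explicit 2-term decomposition.)
Upper bound — finding two terms. Write S_k = T[:,:,k] for the frontal slices: S₀ = [[-1, -14, 9], [-5, -4, 9], [-5, 18, -3]], S₁ = [[-12, -14, 24], [3, -13, 3], [24, 6, -36]], S₂ = [[2, 6, -6], [1, 3, -3], [-2, -6, 6]].
If T = a₁ ⊗ b₁ ⊗ c₁ + a₂ ⊗ b₂ ⊗ c₂ then each S_k = c₁[k]·a₁b₁ᵀ + c₂[k]·a₂b₂ᵀ. S₀ and S₁ are linearly independent, so a₁b₁ᵀ and a₂b₂ᵀ must span the same plane of matrices: they are the rank-1 matrices of the form x·S₀ + y·S₁.
The 2×2 minor of x·S₀ + y·S₁ on rows {0,1}, columns {0,1} is −66·x² + 33·xy + 198·y² = (-33)·(2·x + 3·y)(x − 2·y), vanishing at (x:y) = (3:-2) and (2:1).
M₁ = 3·S₀ − 2·S₁ = [[21, -14, -21], [-21, 14, 21], [-63, 42, 63]] = 7·(1, -1, -3)(3, -2, -3)ᵀ and M₂ = 2·S₀ + S₁ = [[-14, -42, 42], [-7, -21, 21], [14, 42, -42]] = (-7)·(2, 1, -2)(1, 3, -3)ᵀ, so take a₁ = (1, -1, -3), b₁ = (3, -2, -3), a₂ = (2, 1, -2), b₂ = (1, 3, -3).
Each slice is an integer combination of E₁ = a₁b₁ᵀ and E₂ = a₂b₂ᵀ: S₀ = E₁ − 2·E₂, S₁ = −2·E₁ − 3·E₂, S₂ = E₂; reading off coefficients, c₁ = (1, -2, 0) and c₂ = (-2, -3, 1).
Hence T = (1, -1, -3) ⊗ (3, -2, -3) ⊗ (1, -2, 0) + (2, 1, -2) ⊗ (1, 3, -3) ⊗ (-2, -3, 1), so rank(T) ≤ 2.
These bounds meet, so rank(T) = 2.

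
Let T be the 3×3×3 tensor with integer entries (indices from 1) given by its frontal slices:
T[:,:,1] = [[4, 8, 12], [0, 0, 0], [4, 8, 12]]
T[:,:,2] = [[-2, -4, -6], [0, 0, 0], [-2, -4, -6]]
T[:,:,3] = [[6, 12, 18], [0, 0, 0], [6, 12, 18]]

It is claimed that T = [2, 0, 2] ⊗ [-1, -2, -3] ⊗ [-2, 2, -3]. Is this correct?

No

Reconstruct entry (1,1,2) from the claimed factors: Σₗ aₗ[1]bₗ[1]cₗ[2] = (2)·(-1)·(2) = -4, but T[1,1,2] = -2. The claim is false.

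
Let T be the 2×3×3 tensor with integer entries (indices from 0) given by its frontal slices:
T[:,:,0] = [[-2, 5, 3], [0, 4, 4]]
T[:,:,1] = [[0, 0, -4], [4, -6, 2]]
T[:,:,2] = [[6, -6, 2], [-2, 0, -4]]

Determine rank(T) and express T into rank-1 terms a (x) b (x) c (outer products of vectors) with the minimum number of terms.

rank(T) = 3

Lower bound: the mode-2 unfolding of T (rows indexed by j, columns by (i,k) = (0,0), (0,1), (0,2), (1,0), (1,1), (1,2)) is [[-2, 0, 6, 0, 4, -2], [5, 0, -6, 4, -6, 0], [3, -4, 2, 4, 2, -4]].
There the 3×3 minor on rows j ∈ {0, 1, 2}, columns (i,k) ∈ {(0,0), (0,1), (0,2)} is det [[-2, 0, 6], [5, 0, -6], [3, -4, 2]] = -72 ≠ 0, so this unfolding has rank ≥ 3; CP rank is at least every unfolding rank, so rank(T) ≥ 3. (Unfolding ranks only ever bound the CP rank from below — rank(T) can be strictly larger than all of them — so the matching upper bound has to come from an explicit 3-term decomposition.)
Upper bound: T is a sum of 3 rank-1 terms, T = [1, -1] (x) [1, -1, 1] (x) [0, -4, 2] + [1, 0] (x) [2, -1, 1] (x) [-1, 2, 2] + [1, 1] (x) [0, 1, 1] (x) [4, -2, -2] (written with every a and b primitive with positive leading entry and the scale carried by c; CP decompositions are not unique, and this one is verified by expanding entrywise), so rank(T) ≤ 3.
These bounds meet, so rank(T) = 3.
Check entry T[1,0,1] = 4: (-1)·(1)·(-4) + (0)·(2)·(2) + (1)·(0)·(-2) = 4.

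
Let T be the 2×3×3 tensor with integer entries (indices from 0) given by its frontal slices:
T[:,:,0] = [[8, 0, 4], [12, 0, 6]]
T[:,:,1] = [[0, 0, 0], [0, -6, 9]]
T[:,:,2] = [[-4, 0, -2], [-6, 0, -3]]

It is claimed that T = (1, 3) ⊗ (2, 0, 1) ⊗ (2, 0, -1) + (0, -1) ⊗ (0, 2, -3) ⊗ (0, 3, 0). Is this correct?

Reconstruct entry (0,0,0) from the claimed factors: Σₗ aₗ[0]bₗ[0]cₗ[0] = (1)·(2)·(2) + (0)·(0)·(0) = 4, but T[0,0,0] = 8. The claim is false.

No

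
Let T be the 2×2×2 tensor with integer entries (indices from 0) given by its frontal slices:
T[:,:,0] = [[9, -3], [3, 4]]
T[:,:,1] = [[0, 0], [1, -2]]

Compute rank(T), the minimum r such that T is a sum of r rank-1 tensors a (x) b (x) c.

2

Lower bound: in the mode-2 unfolding of T (rows indexed by j, columns by (i,k)) the 2×2 minor on rows j ∈ {0, 1}, columns (i,k) ∈ {(0,0), (1,0)} is det [[9, 3], [-3, 4]] = 45 ≠ 0, so that unfolding has rank ≥ 2 and hence rank(T) ≥ 2 (CP rank is at least every unfolding rank, though it can be larger).
Upper bound: with S_k = T[:,:,k], the two rank-1 terms a₁b₁ᵀ, a₂b₂ᵀ are the rank-1 members of the pencil x·S₀ + y·S₁.
det(x·S₀ + y·S₁) is 45·x² − 15·xy = 15·(3·x − y)(x), vanishing at (x:y) = (1:3) and (0:1).
M₁ = S₀ + 3·S₁ = [[9, -3], [6, -2]] = [3, 2][3, -1]ᵀ and M₂ = S₁ = [[0, 0], [1, -2]] = [0, 1][1, -2]ᵀ, so take a₁ = [3, 2], b₁ = [3, -1], a₂ = [0, 1], b₂ = [1, -2].
Each slice is an integer combination of E₁ = a₁b₁ᵀ and E₂ = a₂b₂ᵀ: S₀ = E₁ − 3·E₂, S₁ = E₂; reading off coefficients, c₁ = [1, 0] and c₂ = [-3, 1].
Hence T = [3, 2] (x) [3, -1] (x) [1, 0] + [0, 1] (x) [1, -2] (x) [-3, 1], so rank(T) ≤ 2.
These bounds meet, so rank(T) = 2.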